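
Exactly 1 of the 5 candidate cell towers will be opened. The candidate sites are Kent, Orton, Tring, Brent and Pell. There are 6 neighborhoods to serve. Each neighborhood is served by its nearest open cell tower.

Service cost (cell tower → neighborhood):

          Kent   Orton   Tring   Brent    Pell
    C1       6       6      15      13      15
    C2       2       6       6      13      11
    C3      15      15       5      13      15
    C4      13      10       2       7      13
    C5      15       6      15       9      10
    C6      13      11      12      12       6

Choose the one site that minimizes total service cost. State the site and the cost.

Choose Orton only; total service cost 54.

With exactly 1 open, each neighborhood uses its cheapest among the chosen.
{Orton}: C1→Orton 6, C2→Orton 6, C3→Orton 15, C4→Orton 10, C5→Orton 6, C6→Orton 11. Service cost 54.
{Tring}: service cost 55
{Kent}: service cost 64
Among all 5 size-1 choices, {Orton} is lowest.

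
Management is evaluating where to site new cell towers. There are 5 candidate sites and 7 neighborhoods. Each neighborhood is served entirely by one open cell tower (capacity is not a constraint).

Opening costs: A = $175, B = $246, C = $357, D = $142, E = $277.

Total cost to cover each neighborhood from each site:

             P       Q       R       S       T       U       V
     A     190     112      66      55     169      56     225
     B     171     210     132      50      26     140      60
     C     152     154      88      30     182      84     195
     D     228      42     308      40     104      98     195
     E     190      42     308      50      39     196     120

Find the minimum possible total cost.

For any fixed open set, each neighborhood goes to its cheapest open site; total = fixed + service.
{B, D}: P→B 171, Q→D 42, R→B 132, S→D 40, T→B 26, U→D 98, V→B 60. Service 569; fixed 388; total 957.
{A, B}: service 541 + fixed 421 = 962
{A, D}: service 693 + fixed 317 = 1010
{A, B, C, D, E}: service 432 + fixed 1197 = 1629
No other subset beats 957.

Minimum total cost: 957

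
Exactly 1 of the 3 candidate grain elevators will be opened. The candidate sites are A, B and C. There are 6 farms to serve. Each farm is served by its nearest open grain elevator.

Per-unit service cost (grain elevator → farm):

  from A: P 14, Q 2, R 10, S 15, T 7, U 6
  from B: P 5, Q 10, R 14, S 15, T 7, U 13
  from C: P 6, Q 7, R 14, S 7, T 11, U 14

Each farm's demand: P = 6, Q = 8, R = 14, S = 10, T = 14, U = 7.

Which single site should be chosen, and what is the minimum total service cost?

With exactly 1 open, each farm uses its cheapest among the chosen.
{A}: P→A 14·6=84, Q→A 2·8=16, R→A 10·14=140, S→A 15·10=150, T→A 7·14=98, U→A 6·7=42. Service cost 530.
{C}: service cost 610
{B}: service cost 645
Among all 3 size-1 choices, {A} is lowest.

Choose A only; total service cost 530.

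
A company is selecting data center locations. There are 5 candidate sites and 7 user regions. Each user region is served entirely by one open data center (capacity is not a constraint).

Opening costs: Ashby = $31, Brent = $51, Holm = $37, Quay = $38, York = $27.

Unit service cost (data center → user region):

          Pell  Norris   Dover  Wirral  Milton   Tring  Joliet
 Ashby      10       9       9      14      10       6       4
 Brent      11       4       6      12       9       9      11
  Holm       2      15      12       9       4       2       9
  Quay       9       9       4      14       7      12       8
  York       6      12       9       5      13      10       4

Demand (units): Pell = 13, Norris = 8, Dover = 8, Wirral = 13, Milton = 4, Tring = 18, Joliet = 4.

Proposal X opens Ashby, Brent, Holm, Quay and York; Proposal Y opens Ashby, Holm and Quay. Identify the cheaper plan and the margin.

Proposal X is cheaper by 14.

Proposal X: {Ashby, Brent, Holm, Quay, York}: Pell→Holm 2·13=26, Norris→Brent 4·8=32, Dover→Quay 4·8=32, Wirral→York 5·13=65, Milton→Holm 4·4=16, Tring→Holm 2·18=36, Joliet→Ashby 4·4=16. Service 223; fixed 184; total 407.
Proposal Y: {Ashby, Holm, Quay}: Pell→Holm 2·13=26, Norris→Ashby 9·8=72, Dover→Quay 4·8=32, Wirral→Holm 9·13=117, Milton→Holm 4·4=16, Tring→Holm 2·18=36, Joliet→Ashby 4·4=16. Service 315; fixed 106; total 421.
Difference: |407 − 421| = 14.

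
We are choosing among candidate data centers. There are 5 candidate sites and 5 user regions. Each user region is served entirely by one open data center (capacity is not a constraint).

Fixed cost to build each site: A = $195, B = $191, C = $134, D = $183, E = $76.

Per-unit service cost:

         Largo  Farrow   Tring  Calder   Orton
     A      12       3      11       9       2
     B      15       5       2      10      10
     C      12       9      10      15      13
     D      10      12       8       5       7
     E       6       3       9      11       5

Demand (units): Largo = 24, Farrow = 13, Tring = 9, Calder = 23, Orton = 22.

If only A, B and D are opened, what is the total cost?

Total cost: 1025

Each user region is assigned to its cheapest site among the open ones.
{A, B, D}: Largo→D 10·24=240, Farrow→A 3·13=39, Tring→B 2·9=18, Calder→D 5·23=115, Orton→A 2·22=44. Service 456; fixed 569; total 1025.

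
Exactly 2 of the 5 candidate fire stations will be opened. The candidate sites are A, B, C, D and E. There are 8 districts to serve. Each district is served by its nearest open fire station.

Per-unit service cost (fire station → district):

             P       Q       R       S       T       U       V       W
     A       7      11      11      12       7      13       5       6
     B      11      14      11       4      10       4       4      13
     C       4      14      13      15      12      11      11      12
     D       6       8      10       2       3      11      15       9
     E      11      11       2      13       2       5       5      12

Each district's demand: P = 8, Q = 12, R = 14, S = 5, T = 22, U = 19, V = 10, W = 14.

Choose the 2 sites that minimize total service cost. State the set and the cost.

With exactly 2 open, each district uses its cheapest among the chosen.
{D, E}: P→D 6·8=48, Q→D 8·12=96, R→E 2·14=28, S→D 2·5=10, T→E 2·22=44, U→E 5·19=95, V→E 5·10=50, W→D 9·14=126. Service cost 497.
{A, E}: service cost 549
{B, E}: service cost 596
Among all 10 size-2 choices, {D, E} is lowest.

Choose D and E; total service cost 497.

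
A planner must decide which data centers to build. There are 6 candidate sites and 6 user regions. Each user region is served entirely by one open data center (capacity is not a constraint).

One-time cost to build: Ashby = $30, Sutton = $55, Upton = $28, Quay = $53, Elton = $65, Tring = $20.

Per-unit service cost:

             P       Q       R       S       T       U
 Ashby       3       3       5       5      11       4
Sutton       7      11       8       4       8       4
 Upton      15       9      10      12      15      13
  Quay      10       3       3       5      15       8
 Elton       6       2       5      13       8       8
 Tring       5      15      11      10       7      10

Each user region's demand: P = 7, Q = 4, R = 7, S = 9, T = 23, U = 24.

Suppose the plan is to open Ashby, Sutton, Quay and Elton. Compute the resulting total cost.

Each user region is assigned to its cheapest site among the open ones.
{Ashby, Sutton, Quay, Elton}: P→Ashby 3·7=21, Q→Elton 2·4=8, R→Quay 3·7=21, S→Sutton 4·9=36, T→Sutton 8·23=184, U→Ashby 4·24=96. Service 366; fixed 203; total 569.

Total cost: 569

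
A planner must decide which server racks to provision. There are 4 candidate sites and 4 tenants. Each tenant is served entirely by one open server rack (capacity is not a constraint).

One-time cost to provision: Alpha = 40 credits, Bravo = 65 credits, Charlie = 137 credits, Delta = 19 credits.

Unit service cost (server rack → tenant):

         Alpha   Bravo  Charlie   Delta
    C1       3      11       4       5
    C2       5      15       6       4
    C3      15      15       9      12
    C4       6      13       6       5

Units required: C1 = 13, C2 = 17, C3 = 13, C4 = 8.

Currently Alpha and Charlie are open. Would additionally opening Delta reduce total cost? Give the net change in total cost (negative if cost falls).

Yes — net change −6 (cost falls by 6).

Current service cost with {Alpha, Charlie}: 289.
Adding Delta: each tenant re-picks its cheapest; new service cost 264, saving 25.
Extra fixed cost: 19. Net change = 19 − 25 = -6.
(Totals: 466 → 460.)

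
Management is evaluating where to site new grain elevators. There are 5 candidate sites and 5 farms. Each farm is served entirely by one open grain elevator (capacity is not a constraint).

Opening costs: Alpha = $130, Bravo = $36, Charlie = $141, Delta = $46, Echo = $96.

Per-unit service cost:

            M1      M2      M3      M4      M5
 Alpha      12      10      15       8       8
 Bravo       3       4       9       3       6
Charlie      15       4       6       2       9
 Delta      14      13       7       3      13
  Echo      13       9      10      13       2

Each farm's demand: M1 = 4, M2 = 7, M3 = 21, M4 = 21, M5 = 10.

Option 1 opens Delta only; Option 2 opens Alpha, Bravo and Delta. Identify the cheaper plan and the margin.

Option 1: {Delta}: M1→Delta 14·4=56, M2→Delta 13·7=91, M3→Delta 7·21=147, M4→Delta 3·21=63, M5→Delta 13·10=130. Service 487; fixed 46; total 533.
Option 2: {Alpha, Bravo, Delta}: M1→Bravo 3·4=12, M2→Bravo 4·7=28, M3→Delta 7·21=147, M4→Bravo 3·21=63, M5→Bravo 6·10=60. Service 310; fixed 212; total 522.
Difference: |533 − 522| = 11.

Option 2 is cheaper by 11.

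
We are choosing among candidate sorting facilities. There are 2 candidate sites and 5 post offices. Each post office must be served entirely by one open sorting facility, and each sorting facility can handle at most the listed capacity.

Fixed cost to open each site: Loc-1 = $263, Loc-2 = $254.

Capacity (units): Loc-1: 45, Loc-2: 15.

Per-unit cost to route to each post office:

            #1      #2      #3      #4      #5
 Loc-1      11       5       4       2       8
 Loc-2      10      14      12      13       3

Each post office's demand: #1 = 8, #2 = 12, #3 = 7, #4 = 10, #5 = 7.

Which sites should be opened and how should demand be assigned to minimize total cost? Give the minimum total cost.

Open {Loc-1}: #1→Loc-1 11·8=88, #2→Loc-1 5·12=60, #3→Loc-1 4·7=28, #4→Loc-1 2·10=20, #5→Loc-1 8·7=56.
Loads: Loc-1 carries 44/45. Service 252; fixed 263; total 515.
Next best feasible plan costs 726.

Minimum total cost: 515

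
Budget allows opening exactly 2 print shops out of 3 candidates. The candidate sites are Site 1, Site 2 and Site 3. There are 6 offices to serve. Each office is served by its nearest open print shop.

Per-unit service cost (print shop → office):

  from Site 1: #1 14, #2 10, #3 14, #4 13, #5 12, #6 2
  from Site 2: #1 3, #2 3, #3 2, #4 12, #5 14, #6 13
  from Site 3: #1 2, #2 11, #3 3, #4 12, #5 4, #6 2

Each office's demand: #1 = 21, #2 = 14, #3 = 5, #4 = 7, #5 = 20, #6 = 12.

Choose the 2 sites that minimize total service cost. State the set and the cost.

With exactly 2 open, each office uses its cheapest among the chosen.
{Site 2, Site 3}: #1→Site 3 2·21=42, #2→Site 2 3·14=42, #3→Site 2 2·5=10, #4→Site 2 12·7=84, #5→Site 3 4·20=80, #6→Site 3 2·12=24. Service cost 282.
{Site 1, Site 3}: service cost 385
{Site 1, Site 2}: service cost 463
Among all 3 size-2 choices, {Site 2, Site 3} is lowest.

Choose Site 2 and Site 3; total service cost 282.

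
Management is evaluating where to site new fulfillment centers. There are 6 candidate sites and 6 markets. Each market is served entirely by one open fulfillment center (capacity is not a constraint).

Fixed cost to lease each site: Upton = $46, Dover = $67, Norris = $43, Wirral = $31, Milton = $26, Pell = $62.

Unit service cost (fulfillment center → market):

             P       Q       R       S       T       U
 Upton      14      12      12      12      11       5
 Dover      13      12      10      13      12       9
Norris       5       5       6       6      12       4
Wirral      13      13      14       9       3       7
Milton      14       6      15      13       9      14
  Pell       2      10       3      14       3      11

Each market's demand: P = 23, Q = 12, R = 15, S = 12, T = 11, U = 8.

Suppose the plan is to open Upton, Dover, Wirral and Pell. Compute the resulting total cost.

Total cost: 598

Each market is assigned to its cheapest site among the open ones.
{Upton, Dover, Wirral, Pell}: P→Pell 2·23=46, Q→Pell 10·12=120, R→Pell 3·15=45, S→Wirral 9·12=108, T→Wirral 3·11=33, U→Upton 5·8=40. Service 392; fixed 206; total 598.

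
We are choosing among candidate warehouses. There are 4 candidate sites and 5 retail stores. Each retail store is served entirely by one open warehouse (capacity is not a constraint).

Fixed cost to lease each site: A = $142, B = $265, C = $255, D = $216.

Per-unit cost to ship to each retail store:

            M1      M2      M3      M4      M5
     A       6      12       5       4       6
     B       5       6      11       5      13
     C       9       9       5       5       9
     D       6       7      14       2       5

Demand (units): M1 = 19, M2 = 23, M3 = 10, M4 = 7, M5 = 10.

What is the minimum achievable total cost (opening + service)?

Minimum total cost: 670

For any fixed open set, each retail store goes to its cheapest open site; total = fixed + service.
{A}: M1→A 6·19=114, M2→A 12·23=276, M3→A 5·10=50, M4→A 4·7=28, M5→A 6·10=60. Service 528; fixed 142; total 670.
{D}: service 479 + fixed 216 = 695
{A, D}: M1→A 6·19=114, M2→D 7·23=161, M3→A 5·10=50, M4→D 2·7=14, M5→D 5·10=50. Service 389; fixed 358; total 747.
{A, B, C, D}: M1→B 5·19=95, M2→B 6·23=138, M3→A 5·10=50, M4→D 2·7=14, M5→D 5·10=50. Service 347; fixed 878; total 1225.
No other subset beats 670.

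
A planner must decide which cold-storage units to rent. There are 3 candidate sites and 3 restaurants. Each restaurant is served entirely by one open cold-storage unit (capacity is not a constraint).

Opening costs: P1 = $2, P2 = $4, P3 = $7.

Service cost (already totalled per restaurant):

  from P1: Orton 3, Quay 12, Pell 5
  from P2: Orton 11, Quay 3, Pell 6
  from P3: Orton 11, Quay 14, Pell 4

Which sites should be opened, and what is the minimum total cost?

For any fixed open set, each restaurant goes to its cheapest open site; total = fixed + service.
{P1, P2}: Orton→P1 3, Quay→P2 3, Pell→P1 5. Service 11; fixed 6; total 17.
{P1}: Orton→P1 3, Quay→P1 12, Pell→P1 5. Service 20; fixed 2; total 22.
{P1, P2, P3}: service 10 + fixed 13 = 23
(All 7 nonempty subsets were checked; P1 and P2 is lowest.)

Open P1 and P2; minimum total cost 17.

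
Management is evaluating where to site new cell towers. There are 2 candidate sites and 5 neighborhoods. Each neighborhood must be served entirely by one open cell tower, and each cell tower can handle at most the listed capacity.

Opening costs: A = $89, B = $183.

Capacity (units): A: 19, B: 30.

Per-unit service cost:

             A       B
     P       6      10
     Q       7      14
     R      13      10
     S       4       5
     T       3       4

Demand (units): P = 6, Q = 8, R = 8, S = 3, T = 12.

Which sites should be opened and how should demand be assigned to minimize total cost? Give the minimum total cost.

Minimum total cost: 504

Open {A, B}: P→A 6·6=36, Q→A 7·8=56, R→B 10·8=80, S→A 4·3=12, T→B 4·12=48.
Loads: A carries 17/19, B carries 20/30. Service 232; fixed 272; total 504.
Next best feasible plan costs 507.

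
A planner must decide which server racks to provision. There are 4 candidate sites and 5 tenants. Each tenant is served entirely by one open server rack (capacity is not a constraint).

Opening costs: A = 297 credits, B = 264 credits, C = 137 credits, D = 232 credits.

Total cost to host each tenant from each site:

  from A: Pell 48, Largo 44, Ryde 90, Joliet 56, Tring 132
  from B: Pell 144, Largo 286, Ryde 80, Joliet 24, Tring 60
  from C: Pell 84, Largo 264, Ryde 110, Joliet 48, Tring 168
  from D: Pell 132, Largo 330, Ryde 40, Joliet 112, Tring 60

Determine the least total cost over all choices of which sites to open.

Minimum total cost: 667

For any fixed open set, each tenant goes to its cheapest open site; total = fixed + service.
{A}: Pell→A 48, Largo→A 44, Ryde→A 90, Joliet→A 56, Tring→A 132. Service 370; fixed 297; total 667.
{A, D}: service 248 + fixed 529 = 777
{A, C}: Pell→A 48, Largo→A 44, Ryde→A 90, Joliet→C 48, Tring→A 132. Service 362; fixed 434; total 796.
{A, B, C, D}: service 216 + fixed 930 = 1146
(All 15 nonempty subsets were checked; A only is lowest.)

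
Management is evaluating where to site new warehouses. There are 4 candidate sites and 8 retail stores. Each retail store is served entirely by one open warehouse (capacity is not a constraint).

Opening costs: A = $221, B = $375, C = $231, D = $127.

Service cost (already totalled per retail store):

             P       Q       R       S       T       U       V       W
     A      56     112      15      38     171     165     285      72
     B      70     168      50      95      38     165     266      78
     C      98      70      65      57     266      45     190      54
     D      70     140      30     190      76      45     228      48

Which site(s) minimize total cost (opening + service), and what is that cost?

Open C and D; minimum total cost 944.

For any fixed open set, each retail store goes to its cheapest open site; total = fixed + service.
{C, D}: P→D 70, Q→C 70, R→D 30, S→C 57, T→D 76, U→C 45, V→C 190, W→D 48. Service 586; fixed 358; total 944.
{D}: service 827 + fixed 127 = 954
{A, D}: service 618 + fixed 348 = 966
{A, B, C, D}: P→A 56, Q→C 70, R→A 15, S→A 38, T→B 38, U→C 45, V→C 190, W→D 48. Service 500; fixed 954; total 1454.
(All 15 nonempty subsets were checked; C and D is lowest.)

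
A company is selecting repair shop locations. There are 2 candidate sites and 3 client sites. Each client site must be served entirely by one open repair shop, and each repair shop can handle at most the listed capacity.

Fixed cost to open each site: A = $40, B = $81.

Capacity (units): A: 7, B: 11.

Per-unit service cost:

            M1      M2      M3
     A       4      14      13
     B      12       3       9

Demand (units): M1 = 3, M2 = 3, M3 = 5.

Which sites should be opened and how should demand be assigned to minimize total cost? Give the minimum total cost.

Minimum total cost: 171

Open {B}: M1→B 12·3=36, M2→B 3·3=9, M3→B 9·5=45.
Loads: B carries 11/11. Service 90; fixed 81; total 171.
Next best feasible plan costs 187.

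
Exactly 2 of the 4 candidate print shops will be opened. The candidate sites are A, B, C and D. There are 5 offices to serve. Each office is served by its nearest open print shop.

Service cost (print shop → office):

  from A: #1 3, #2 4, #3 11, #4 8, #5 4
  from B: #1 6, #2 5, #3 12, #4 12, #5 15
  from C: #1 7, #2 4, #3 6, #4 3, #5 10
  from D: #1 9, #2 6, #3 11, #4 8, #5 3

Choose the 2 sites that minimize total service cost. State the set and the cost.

With exactly 2 open, each office uses its cheapest among the chosen.
{A, C}: #1→A 3, #2→A 4, #3→C 6, #4→C 3, #5→A 4. Service cost 20.
{C, D}: service cost 23
{A, D}: service cost 29
Among all 6 size-2 choices, {A, C} is lowest.

Choose A and C; total service cost 20.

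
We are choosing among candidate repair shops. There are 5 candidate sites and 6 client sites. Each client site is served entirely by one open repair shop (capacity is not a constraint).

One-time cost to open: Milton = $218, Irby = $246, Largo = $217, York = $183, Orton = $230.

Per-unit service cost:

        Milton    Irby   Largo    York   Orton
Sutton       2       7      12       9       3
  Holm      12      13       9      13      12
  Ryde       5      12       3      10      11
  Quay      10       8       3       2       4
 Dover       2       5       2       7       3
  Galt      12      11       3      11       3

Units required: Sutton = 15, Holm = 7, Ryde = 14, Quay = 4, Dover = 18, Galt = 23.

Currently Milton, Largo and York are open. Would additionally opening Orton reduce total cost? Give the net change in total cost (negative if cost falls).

Current service cost with {Milton, Largo, York}: 248.
Adding Orton: each client site re-picks its cheapest; new service cost 248, saving 0.
Extra fixed cost: 230. Net change = 230 − 0 = 230.
(Totals: 866 → 1096.)

No — net change +230 (cost rises by 230).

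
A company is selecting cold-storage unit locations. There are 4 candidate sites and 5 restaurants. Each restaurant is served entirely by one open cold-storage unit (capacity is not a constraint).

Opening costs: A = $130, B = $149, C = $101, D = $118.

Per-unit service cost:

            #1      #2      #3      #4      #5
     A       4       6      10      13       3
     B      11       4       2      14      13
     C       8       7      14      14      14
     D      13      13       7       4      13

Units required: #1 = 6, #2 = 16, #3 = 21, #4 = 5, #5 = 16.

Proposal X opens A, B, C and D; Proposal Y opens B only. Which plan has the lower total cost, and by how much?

Proposal X: {A, B, C, D}: #1→A 4·6=24, #2→B 4·16=64, #3→B 2·21=42, #4→D 4·5=20, #5→A 3·16=48. Service 198; fixed 498; total 696.
Proposal Y: {B}: #1→B 11·6=66, #2→B 4·16=64, #3→B 2·21=42, #4→B 14·5=70, #5→B 13·16=208. Service 450; fixed 149; total 599.
Difference: |696 − 599| = 97.

Proposal Y is cheaper by 97.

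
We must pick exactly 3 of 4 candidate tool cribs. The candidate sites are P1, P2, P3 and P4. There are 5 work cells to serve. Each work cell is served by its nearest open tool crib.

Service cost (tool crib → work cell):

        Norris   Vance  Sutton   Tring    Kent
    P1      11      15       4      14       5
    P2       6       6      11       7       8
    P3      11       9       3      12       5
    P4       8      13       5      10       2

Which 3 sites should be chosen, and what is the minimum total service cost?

With exactly 3 open, each work cell uses its cheapest among the chosen.
{P2, P3, P4}: Norris→P2 6, Vance→P2 6, Sutton→P3 3, Tring→P2 7, Kent→P4 2. Service cost 24.
{P1, P2, P4}: service cost 25
{P1, P2, P3}: service cost 27
Among all 4 size-3 choices, {P2, P3, P4} is lowest.

Choose P2, P3 and P4; total service cost 24.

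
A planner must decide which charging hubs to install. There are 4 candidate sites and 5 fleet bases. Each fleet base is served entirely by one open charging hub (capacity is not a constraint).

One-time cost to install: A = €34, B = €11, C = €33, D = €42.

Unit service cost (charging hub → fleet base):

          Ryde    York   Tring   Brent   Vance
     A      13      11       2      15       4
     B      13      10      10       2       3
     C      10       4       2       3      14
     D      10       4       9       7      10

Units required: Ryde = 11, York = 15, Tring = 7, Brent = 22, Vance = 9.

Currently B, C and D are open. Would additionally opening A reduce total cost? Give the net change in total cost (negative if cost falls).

Current service cost with {B, C, D}: 255.
Adding A: each fleet base re-picks its cheapest; new service cost 255, saving 0.
Extra fixed cost: 34. Net change = 34 − 0 = 34.
(Totals: 341 → 375.)

No — net change +34 (cost rises by 34).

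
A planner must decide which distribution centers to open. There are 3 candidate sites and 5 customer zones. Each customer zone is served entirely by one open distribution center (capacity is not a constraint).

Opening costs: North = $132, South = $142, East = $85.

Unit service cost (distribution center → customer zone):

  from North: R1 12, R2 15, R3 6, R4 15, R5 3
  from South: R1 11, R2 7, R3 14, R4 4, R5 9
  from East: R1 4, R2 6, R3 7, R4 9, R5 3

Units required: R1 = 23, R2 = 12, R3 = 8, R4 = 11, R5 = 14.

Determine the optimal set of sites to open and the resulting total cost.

Open East only; minimum total cost 446.

For any fixed open set, each customer zone goes to its cheapest open site; total = fixed + service.
{East}: R1→East 4·23=92, R2→East 6·12=72, R3→East 7·8=56, R4→East 9·11=99, R5→East 3·14=42. Service 361; fixed 85; total 446.
{South, East}: R1→East 4·23=92, R2→East 6·12=72, R3→East 7·8=56, R4→South 4·11=44, R5→East 3·14=42. Service 306; fixed 227; total 533.
{North, East}: R1→East 4·23=92, R2→East 6·12=72, R3→North 6·8=48, R4→East 9·11=99, R5→North 3·14=42. Service 353; fixed 217; total 570.
{North, South, East}: R1→East 4·23=92, R2→East 6·12=72, R3→North 6·8=48, R4→South 4·11=44, R5→North 3·14=42. Service 298; fixed 359; total 657.
(All 7 nonempty subsets were checked; East only is lowest.)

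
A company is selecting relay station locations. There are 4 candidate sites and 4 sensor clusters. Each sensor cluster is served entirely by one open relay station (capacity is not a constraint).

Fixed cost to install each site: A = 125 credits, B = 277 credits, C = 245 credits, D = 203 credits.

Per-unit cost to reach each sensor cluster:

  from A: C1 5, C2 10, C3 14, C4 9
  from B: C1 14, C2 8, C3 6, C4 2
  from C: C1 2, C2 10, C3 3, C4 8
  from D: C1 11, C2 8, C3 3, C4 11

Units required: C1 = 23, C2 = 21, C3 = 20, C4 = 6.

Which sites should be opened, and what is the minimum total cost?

Open C only; minimum total cost 609.

For any fixed open set, each sensor cluster goes to its cheapest open site; total = fixed + service.
{C}: C1→C 2·23=46, C2→C 10·21=210, C3→C 3·20=60, C4→C 8·6=48. Service 364; fixed 245; total 609.
{A, D}: C1→A 5·23=115, C2→D 8·21=168, C3→D 3·20=60, C4→A 9·6=54. Service 397; fixed 328; total 725.
{A, C}: service 364 + fixed 370 = 734
{A, B, C, D}: C1→C 2·23=46, C2→B 8·21=168, C3→C 3·20=60, C4→B 2·6=12. Service 286; fixed 850; total 1136.
No other subset beats 609.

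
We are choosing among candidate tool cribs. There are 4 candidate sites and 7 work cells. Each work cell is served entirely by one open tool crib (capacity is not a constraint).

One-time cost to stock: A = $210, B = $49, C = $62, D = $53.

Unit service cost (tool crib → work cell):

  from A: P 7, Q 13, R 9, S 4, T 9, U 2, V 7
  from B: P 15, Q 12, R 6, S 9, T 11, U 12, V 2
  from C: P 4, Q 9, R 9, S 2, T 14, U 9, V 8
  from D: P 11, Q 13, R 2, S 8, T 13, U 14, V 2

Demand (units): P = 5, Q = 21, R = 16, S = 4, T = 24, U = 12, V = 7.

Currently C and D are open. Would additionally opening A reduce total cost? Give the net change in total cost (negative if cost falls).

Current service cost with {C, D}: 683.
Adding A: each work cell re-picks its cheapest; new service cost 503, saving 180.
Extra fixed cost: 210. Net change = 210 − 180 = 30.
(Totals: 798 → 828.)

No — net change +30 (cost rises by 30).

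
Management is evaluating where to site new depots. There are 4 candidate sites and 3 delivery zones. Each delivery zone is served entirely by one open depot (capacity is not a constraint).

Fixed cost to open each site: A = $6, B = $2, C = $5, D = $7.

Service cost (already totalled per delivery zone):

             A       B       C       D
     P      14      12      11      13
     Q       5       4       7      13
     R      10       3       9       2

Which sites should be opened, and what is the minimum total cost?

For any fixed open set, each delivery zone goes to its cheapest open site; total = fixed + service.
{B}: P→B 12, Q→B 4, R→B 3. Service 19; fixed 2; total 21.
{B, C}: service 18 + fixed 7 = 25
{A, B}: P→B 12, Q→B 4, R→B 3. Service 19; fixed 8; total 27.
{A, B, C, D}: P→C 11, Q→B 4, R→D 2. Service 17; fixed 20; total 37.
(All 15 nonempty subsets were checked; B only is lowest.)

Open B only; minimum total cost 21.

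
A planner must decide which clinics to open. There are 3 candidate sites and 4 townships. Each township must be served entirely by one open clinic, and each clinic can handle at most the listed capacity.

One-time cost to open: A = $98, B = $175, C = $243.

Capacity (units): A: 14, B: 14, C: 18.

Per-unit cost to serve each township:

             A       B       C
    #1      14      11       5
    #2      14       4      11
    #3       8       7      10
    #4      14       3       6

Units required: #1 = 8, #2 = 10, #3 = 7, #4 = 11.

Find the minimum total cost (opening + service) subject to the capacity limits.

Minimum total cost: 755

Open {A, B, C}: #1→C 5·8=40, #2→C 11·10=110, #3→A 8·7=56, #4→B 3·11=33.
Loads: A carries 7/14, B carries 11/14, C carries 18/18. Service 239; fixed 516; total 755.
Next best feasible plan costs 799.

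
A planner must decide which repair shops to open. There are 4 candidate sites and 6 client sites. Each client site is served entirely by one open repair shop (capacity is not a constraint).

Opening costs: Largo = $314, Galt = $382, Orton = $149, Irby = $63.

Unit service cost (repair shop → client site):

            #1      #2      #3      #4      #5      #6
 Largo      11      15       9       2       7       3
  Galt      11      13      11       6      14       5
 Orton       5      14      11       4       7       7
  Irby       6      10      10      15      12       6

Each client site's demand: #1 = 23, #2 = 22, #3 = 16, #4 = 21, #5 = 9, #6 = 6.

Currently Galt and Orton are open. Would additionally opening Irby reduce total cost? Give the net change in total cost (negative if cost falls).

Current service cost with {Galt, Orton}: 754.
Adding Irby: each client site re-picks its cheapest; new service cost 672, saving 82.
Extra fixed cost: 63. Net change = 63 − 82 = -19.
(Totals: 1285 → 1266.)

Yes — net change −19 (cost falls by 19).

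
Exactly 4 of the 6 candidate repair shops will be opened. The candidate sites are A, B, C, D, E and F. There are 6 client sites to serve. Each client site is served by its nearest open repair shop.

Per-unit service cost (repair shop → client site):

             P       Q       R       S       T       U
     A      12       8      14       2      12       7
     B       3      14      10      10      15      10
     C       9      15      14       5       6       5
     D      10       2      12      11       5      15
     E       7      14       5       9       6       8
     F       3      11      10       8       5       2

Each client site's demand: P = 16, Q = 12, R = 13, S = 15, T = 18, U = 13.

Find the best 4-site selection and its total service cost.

Choose A, D, E and F; total service cost 283.

With exactly 4 open, each client site uses its cheapest among the chosen.
{A, D, E, F}: P→F 3·16=48, Q→D 2·12=24, R→E 5·13=65, S→A 2·15=30, T→D 5·18=90, U→F 2·13=26. Service cost 283.
{C, D, E, F}: service cost 328
{A, B, D, E}: service cost 348
Among all 15 size-4 choices, {A, D, E, F} is lowest.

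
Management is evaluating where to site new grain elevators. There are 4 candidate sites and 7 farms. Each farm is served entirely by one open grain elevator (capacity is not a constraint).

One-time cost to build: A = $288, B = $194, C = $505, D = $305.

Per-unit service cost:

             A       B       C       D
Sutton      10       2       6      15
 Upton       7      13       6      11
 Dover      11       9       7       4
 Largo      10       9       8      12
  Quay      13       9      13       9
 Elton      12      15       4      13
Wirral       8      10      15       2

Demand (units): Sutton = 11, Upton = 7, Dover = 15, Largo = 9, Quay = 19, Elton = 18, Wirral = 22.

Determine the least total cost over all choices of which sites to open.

Minimum total cost: 1164

For any fixed open set, each farm goes to its cheapest open site; total = fixed + service.
{D}: Sutton→D 15·11=165, Upton→D 11·7=77, Dover→D 4·15=60, Largo→D 12·9=108, Quay→D 9·19=171, Elton→D 13·18=234, Wirral→D 2·22=44. Service 859; fixed 305; total 1164.
{B}: service 990 + fixed 194 = 1184
{B, D}: Sutton→B 2·11=22, Upton→D 11·7=77, Dover→D 4·15=60, Largo→B 9·9=81, Quay→B 9·19=171, Elton→D 13·18=234, Wirral→D 2·22=44. Service 689; fixed 499; total 1188.
{A, B, C, D}: service 483 + fixed 1292 = 1775
No other subset beats 1164.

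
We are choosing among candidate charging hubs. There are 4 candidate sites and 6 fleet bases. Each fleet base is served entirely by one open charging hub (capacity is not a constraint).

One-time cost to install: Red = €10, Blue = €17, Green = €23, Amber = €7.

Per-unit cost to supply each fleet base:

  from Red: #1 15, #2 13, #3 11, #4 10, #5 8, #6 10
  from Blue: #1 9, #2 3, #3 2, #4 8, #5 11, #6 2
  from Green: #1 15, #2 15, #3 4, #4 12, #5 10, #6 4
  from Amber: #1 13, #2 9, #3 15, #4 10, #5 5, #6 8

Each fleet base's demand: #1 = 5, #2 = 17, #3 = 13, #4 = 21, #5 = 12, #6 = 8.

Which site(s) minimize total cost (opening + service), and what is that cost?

For any fixed open set, each fleet base goes to its cheapest open site; total = fixed + service.
{Blue, Amber}: #1→Blue 9·5=45, #2→Blue 3·17=51, #3→Blue 2·13=26, #4→Blue 8·21=168, #5→Amber 5·12=60, #6→Blue 2·8=16. Service 366; fixed 24; total 390.
{Red, Blue, Amber}: #1→Blue 9·5=45, #2→Blue 3·17=51, #3→Blue 2·13=26, #4→Blue 8·21=168, #5→Amber 5·12=60, #6→Blue 2·8=16. Service 366; fixed 34; total 400.
{Blue, Green, Amber}: service 366 + fixed 47 = 413
{Red, Blue, Green, Amber}: service 366 + fixed 57 = 423
No other subset beats 390.

Open Blue and Amber; minimum total cost 390.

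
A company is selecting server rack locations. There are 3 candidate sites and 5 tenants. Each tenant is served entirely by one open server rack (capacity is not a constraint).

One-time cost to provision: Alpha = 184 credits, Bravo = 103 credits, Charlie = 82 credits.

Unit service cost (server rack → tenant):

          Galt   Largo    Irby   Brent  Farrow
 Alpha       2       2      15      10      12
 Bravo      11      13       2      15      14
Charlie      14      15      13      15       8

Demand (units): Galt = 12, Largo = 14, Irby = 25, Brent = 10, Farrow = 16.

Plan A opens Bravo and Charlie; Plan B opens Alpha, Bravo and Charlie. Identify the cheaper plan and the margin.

Plan A: {Bravo, Charlie}: Galt→Bravo 11·12=132, Largo→Bravo 13·14=182, Irby→Bravo 2·25=50, Brent→Bravo 15·10=150, Farrow→Charlie 8·16=128. Service 642; fixed 185; total 827.
Plan B: {Alpha, Bravo, Charlie}: Galt→Alpha 2·12=24, Largo→Alpha 2·14=28, Irby→Bravo 2·25=50, Brent→Alpha 10·10=100, Farrow→Charlie 8·16=128. Service 330; fixed 369; total 699.
Difference: |827 − 699| = 128.

Plan B is cheaper by 128.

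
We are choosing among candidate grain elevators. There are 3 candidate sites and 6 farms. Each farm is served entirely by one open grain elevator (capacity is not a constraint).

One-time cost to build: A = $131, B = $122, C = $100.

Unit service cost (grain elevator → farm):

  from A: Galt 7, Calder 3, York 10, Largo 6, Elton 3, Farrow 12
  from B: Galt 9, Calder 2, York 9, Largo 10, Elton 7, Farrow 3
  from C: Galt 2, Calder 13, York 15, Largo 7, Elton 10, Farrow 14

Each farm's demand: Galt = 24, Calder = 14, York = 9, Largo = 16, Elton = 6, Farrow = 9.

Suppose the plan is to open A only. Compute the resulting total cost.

Each farm is assigned to its cheapest site among the open ones.
{A}: Galt→A 7·24=168, Calder→A 3·14=42, York→A 10·9=90, Largo→A 6·16=96, Elton→A 3·6=18, Farrow→A 12·9=108. Service 522; fixed 131; total 653.

Total cost: 653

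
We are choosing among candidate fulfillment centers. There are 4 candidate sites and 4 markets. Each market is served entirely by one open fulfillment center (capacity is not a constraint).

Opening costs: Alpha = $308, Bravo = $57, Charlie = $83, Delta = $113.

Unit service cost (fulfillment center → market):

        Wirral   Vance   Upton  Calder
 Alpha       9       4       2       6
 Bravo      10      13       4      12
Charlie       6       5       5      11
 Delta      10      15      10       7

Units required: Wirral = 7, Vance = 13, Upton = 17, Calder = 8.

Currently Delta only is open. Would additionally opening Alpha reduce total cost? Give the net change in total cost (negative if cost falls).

No — net change +14 (cost rises by 14).

Current service cost with {Delta}: 491.
Adding Alpha: each market re-picks its cheapest; new service cost 197, saving 294.
Extra fixed cost: 308. Net change = 308 − 294 = 14.
(Totals: 604 → 618.)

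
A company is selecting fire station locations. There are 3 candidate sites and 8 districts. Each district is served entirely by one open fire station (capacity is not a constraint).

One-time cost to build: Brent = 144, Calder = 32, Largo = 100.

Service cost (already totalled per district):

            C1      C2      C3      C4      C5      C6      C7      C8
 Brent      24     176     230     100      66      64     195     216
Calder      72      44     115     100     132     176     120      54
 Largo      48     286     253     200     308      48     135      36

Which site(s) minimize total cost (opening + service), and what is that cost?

For any fixed open set, each district goes to its cheapest open site; total = fixed + service.
{Brent, Calder}: C1→Brent 24, C2→Calder 44, C3→Calder 115, C4→Brent 100, C5→Brent 66, C6→Brent 64, C7→Calder 120, C8→Calder 54. Service 587; fixed 176; total 763.
{Calder, Largo}: service 643 + fixed 132 = 775
{Brent, Calder, Largo}: service 553 + fixed 276 = 829
{Calder}: C1→Calder 72, C2→Calder 44, C3→Calder 115, C4→Calder 100, C5→Calder 132, C6→Calder 176, C7→Calder 120, C8→Calder 54. Service 813; fixed 32; total 845.
No other subset beats 763.

Open Brent and Calder; minimum total cost 763.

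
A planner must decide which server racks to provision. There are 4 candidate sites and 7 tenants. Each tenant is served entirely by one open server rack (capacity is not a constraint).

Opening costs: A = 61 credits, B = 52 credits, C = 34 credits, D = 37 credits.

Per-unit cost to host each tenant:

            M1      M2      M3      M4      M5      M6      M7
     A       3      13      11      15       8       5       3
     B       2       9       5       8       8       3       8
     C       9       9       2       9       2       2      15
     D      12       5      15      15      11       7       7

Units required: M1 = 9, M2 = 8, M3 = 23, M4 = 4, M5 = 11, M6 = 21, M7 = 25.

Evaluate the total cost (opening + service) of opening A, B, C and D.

Each tenant is assigned to its cheapest site among the open ones.
{A, B, C, D}: M1→B 2·9=18, M2→D 5·8=40, M3→C 2·23=46, M4→B 8·4=32, M5→C 2·11=22, M6→C 2·21=42, M7→A 3·25=75. Service 275; fixed 184; total 459.

Total cost: 459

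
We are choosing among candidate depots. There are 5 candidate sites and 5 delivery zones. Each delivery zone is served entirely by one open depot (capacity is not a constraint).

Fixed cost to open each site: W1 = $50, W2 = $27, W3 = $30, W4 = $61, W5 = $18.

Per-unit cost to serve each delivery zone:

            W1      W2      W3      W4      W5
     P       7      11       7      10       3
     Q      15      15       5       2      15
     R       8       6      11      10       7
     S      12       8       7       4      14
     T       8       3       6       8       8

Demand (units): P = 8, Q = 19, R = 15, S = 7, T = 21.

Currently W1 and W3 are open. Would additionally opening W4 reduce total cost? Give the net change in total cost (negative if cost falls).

Yes — net change −17 (cost falls by 17).

Current service cost with {W1, W3}: 446.
Adding W4: each delivery zone re-picks its cheapest; new service cost 368, saving 78.
Extra fixed cost: 61. Net change = 61 − 78 = -17.
(Totals: 526 → 509.)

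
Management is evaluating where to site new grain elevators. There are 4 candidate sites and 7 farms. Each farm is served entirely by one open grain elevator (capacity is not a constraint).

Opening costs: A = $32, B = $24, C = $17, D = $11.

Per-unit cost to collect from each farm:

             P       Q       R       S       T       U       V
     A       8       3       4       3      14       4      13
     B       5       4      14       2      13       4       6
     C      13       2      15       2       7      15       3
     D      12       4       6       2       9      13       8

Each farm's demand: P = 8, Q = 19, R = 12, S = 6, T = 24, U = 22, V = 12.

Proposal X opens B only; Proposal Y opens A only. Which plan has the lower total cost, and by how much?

Proposal X is cheaper by 7.

Proposal X: {B}: P→B 5·8=40, Q→B 4·19=76, R→B 14·12=168, S→B 2·6=12, T→B 13·24=312, U→B 4·22=88, V→B 6·12=72. Service 768; fixed 24; total 792.
Proposal Y: {A}: P→A 8·8=64, Q→A 3·19=57, R→A 4·12=48, S→A 3·6=18, T→A 14·24=336, U→A 4·22=88, V→A 13·12=156. Service 767; fixed 32; total 799.
Difference: |792 − 799| = 7.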